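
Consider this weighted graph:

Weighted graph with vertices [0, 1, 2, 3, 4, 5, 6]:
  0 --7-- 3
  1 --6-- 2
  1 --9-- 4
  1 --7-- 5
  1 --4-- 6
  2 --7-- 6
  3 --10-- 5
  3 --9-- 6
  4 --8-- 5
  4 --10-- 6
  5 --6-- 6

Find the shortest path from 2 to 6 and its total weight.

Using Dijkstra's algorithm from vertex 2:
Shortest path: 2 -> 6
Total weight: 7 = 7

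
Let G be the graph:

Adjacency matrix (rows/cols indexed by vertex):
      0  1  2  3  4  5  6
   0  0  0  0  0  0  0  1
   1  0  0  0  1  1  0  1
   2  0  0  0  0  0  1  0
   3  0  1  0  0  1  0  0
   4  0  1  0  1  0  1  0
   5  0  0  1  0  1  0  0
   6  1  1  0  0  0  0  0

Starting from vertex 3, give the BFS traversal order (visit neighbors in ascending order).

BFS from vertex 3 (neighbors processed in ascending order):
Visit order: 3, 1, 4, 6, 5, 0, 2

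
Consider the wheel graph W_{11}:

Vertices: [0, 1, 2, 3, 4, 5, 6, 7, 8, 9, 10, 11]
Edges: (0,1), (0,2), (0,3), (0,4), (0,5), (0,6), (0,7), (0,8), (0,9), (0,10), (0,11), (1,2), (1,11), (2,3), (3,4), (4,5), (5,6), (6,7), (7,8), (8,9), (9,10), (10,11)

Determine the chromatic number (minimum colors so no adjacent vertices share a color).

W_{11} = C_{11} plus a hub adjacent to every cycle vertex.
The outer cycle needs 3 colors (odd cycle); the hub is adjacent to all of them so needs a fresh color.
Chromatic number = 3 + 1 = 4.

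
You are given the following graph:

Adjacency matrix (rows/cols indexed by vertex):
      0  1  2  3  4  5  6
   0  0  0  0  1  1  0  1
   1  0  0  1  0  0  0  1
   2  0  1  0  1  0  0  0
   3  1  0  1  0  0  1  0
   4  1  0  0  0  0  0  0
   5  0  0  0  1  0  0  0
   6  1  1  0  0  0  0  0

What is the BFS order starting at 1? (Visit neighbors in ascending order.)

BFS from vertex 1 (neighbors processed in ascending order):
Visit order: 1, 2, 6, 3, 0, 5, 4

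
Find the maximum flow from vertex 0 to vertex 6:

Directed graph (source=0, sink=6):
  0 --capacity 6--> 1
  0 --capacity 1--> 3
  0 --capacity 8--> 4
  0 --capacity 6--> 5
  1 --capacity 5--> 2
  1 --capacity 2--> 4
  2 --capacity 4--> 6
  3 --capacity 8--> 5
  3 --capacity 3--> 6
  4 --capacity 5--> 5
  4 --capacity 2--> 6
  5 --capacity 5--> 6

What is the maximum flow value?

Computing max flow:
  Flow on (0->1): 4/6
  Flow on (0->3): 1/1
  Flow on (0->4): 7/8
  Flow on (1->2): 4/5
  Flow on (2->6): 4/4
  Flow on (3->6): 1/3
  Flow on (4->5): 5/5
  Flow on (4->6): 2/2
  Flow on (5->6): 5/5
Maximum flow = 12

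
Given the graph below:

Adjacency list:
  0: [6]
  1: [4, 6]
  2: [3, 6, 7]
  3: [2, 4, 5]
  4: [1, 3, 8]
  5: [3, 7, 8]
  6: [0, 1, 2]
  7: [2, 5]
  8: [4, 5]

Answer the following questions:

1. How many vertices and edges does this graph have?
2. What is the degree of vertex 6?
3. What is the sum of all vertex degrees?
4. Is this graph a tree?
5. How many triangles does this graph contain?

Count: 9 vertices, 11 edges.
Vertex 6 has neighbors [0, 1, 2], degree = 3.
Handshaking lemma: 2 * 11 = 22.
A tree on 9 vertices has 8 edges. This graph has 11 edges (3 extra). Not a tree.
Number of triangles = 0.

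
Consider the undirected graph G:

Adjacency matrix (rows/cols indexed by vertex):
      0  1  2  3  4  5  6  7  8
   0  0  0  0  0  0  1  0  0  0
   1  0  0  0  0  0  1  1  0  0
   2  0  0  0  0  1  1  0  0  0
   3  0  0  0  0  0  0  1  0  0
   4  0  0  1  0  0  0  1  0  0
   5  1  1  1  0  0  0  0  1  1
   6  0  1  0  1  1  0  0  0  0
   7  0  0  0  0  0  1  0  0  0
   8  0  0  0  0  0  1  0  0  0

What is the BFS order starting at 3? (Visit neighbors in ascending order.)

BFS from vertex 3 (neighbors processed in ascending order):
Visit order: 3, 6, 1, 4, 5, 2, 0, 7, 8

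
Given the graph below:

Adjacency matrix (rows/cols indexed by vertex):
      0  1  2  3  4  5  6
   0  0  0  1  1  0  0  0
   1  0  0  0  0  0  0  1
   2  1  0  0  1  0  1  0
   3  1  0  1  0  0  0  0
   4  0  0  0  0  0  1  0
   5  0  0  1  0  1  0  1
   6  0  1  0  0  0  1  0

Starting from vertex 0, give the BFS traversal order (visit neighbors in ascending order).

BFS from vertex 0 (neighbors processed in ascending order):
Visit order: 0, 2, 3, 5, 4, 6, 1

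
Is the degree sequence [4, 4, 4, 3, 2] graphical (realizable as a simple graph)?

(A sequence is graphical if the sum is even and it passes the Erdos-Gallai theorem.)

Sum of degrees = 17. Sum is odd, so the sequence is NOT graphical.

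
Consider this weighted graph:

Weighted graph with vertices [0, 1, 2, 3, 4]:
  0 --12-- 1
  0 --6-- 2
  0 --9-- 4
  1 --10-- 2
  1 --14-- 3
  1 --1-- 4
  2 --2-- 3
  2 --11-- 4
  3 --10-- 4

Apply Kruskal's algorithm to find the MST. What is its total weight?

Applying Kruskal's algorithm (sort edges by weight, add if no cycle):
  Add (1,4) w=1
  Add (2,3) w=2
  Add (0,2) w=6
  Add (0,4) w=9
  Skip (1,2) w=10 (creates cycle)
  Skip (3,4) w=10 (creates cycle)
  Skip (2,4) w=11 (creates cycle)
  Skip (0,1) w=12 (creates cycle)
  Skip (1,3) w=14 (creates cycle)
MST weight = 18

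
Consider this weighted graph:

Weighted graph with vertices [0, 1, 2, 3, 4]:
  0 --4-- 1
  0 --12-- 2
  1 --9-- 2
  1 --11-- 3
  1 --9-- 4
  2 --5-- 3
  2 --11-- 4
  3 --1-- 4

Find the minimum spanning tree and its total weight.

Applying Kruskal's algorithm (sort edges by weight, add if no cycle):
  Add (3,4) w=1
  Add (0,1) w=4
  Add (2,3) w=5
  Add (1,2) w=9
  Skip (1,4) w=9 (creates cycle)
  Skip (1,3) w=11 (creates cycle)
  Skip (2,4) w=11 (creates cycle)
  Skip (0,2) w=12 (creates cycle)
MST weight = 19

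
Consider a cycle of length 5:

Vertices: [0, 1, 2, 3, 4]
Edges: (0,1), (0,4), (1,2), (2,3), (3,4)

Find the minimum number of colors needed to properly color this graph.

This is an odd cycle (C_5). Odd cycles are not bipartite (any 2-coloring forces two adjacent vertices to match), and 3 colors suffice.
Chromatic number = 3.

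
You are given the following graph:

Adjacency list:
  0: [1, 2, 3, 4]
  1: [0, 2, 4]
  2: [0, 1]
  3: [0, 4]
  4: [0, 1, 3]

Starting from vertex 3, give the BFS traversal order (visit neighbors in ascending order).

BFS from vertex 3 (neighbors processed in ascending order):
Visit order: 3, 0, 4, 1, 2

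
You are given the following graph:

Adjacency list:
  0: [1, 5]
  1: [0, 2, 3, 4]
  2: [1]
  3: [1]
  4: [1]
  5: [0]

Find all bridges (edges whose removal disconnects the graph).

A bridge is an edge whose removal increases the number of connected components.
Bridges found: (0,1), (0,5), (1,2), (1,3), (1,4)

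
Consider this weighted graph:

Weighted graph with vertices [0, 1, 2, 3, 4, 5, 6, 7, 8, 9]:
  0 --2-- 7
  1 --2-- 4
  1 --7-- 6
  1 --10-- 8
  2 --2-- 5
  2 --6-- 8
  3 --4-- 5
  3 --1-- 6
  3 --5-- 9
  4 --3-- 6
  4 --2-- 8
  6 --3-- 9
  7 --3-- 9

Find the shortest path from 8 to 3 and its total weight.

Using Dijkstra's algorithm from vertex 8:
Shortest path: 8 -> 4 -> 6 -> 3
Total weight: 2 + 3 + 1 = 6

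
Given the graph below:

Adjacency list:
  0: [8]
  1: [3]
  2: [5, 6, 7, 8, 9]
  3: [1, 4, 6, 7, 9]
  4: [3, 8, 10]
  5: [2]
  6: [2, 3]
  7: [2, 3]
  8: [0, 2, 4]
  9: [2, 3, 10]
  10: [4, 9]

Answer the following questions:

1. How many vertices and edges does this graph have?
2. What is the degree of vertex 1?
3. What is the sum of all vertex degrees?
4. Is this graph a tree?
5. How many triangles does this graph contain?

Count: 11 vertices, 14 edges.
Vertex 1 has neighbors [3], degree = 1.
Handshaking lemma: 2 * 14 = 28.
A tree on 11 vertices has 10 edges. This graph has 14 edges (4 extra). Not a tree.
Number of triangles = 0.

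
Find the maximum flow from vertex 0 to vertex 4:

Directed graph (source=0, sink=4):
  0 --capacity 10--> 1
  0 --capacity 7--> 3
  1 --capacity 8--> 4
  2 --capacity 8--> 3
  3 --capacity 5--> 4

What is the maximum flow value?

Computing max flow:
  Flow on (0->1): 8/10
  Flow on (0->3): 5/7
  Flow on (1->4): 8/8
  Flow on (3->4): 5/5
Maximum flow = 13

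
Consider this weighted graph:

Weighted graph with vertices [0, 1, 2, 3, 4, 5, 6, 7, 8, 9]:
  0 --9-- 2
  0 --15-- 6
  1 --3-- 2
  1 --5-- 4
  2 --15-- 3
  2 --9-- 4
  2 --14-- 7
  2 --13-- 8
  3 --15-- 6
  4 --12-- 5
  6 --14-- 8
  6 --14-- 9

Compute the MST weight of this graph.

Applying Kruskal's algorithm (sort edges by weight, add if no cycle):
  Add (1,2) w=3
  Add (1,4) w=5
  Add (0,2) w=9
  Skip (2,4) w=9 (creates cycle)
  Add (4,5) w=12
  Add (2,8) w=13
  Add (2,7) w=14
  Add (6,9) w=14
  Add (6,8) w=14
  Skip (0,6) w=15 (creates cycle)
  Add (2,3) w=15
  Skip (3,6) w=15 (creates cycle)
MST weight = 99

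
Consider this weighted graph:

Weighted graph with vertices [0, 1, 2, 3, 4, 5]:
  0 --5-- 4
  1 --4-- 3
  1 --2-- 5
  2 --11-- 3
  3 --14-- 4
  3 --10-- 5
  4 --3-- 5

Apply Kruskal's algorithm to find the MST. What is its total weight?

Applying Kruskal's algorithm (sort edges by weight, add if no cycle):
  Add (1,5) w=2
  Add (4,5) w=3
  Add (1,3) w=4
  Add (0,4) w=5
  Skip (3,5) w=10 (creates cycle)
  Add (2,3) w=11
  Skip (3,4) w=14 (creates cycle)
MST weight = 25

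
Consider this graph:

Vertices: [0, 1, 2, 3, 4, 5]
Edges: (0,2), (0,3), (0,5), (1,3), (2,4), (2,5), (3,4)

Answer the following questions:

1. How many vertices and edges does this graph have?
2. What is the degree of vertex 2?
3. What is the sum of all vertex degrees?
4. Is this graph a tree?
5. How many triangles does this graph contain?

Count: 6 vertices, 7 edges.
Vertex 2 has neighbors [0, 4, 5], degree = 3.
Handshaking lemma: 2 * 7 = 14.
A tree on 6 vertices has 5 edges. This graph has 7 edges (2 extra). Not a tree.
Number of triangles = 1.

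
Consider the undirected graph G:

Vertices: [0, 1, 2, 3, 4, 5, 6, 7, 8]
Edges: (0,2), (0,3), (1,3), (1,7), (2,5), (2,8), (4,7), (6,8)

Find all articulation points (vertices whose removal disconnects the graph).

An articulation point is a vertex whose removal disconnects the graph.
Articulation points: [0, 1, 2, 3, 7, 8]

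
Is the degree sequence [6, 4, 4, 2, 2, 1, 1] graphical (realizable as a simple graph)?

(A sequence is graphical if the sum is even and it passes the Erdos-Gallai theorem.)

Sum of degrees = 20. Sum is even but fails Erdos-Gallai. The sequence is NOT graphical.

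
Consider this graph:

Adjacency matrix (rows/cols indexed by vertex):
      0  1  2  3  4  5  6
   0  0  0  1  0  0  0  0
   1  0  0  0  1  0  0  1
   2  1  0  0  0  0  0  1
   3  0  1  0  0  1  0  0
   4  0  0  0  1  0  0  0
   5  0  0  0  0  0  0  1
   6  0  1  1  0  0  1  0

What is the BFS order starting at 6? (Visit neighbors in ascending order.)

BFS from vertex 6 (neighbors processed in ascending order):
Visit order: 6, 1, 2, 5, 3, 0, 4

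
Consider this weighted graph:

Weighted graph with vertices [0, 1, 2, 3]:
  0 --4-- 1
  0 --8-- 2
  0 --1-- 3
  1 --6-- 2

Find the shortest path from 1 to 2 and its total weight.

Using Dijkstra's algorithm from vertex 1:
Shortest path: 1 -> 2
Total weight: 6 = 6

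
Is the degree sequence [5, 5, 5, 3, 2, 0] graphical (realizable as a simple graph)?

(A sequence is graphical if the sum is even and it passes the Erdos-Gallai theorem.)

Sum of degrees = 20. Sum is even but fails Erdos-Gallai. The sequence is NOT graphical.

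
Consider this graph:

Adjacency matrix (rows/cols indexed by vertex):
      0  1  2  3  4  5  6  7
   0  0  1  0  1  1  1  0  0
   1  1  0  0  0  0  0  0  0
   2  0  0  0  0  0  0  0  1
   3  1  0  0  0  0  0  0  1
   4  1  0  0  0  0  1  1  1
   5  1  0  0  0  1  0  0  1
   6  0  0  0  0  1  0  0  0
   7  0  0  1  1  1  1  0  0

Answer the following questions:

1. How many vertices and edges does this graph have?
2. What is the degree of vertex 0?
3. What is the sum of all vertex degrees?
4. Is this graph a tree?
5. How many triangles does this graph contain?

Count: 8 vertices, 10 edges.
Vertex 0 has neighbors [1, 3, 4, 5], degree = 4.
Handshaking lemma: 2 * 10 = 20.
A tree on 8 vertices has 7 edges. This graph has 10 edges (3 extra). Not a tree.
Number of triangles = 2.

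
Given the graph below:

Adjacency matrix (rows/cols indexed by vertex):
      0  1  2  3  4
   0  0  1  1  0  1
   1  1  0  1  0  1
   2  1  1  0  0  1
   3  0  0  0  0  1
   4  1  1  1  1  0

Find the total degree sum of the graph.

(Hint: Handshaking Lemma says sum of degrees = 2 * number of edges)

Count edges: 7 edges.
By Handshaking Lemma: sum of degrees = 2 * 7 = 14.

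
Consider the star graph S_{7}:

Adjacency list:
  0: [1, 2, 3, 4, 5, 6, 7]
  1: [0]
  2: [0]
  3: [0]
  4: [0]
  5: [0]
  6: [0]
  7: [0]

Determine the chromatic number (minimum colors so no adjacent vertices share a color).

S_{7} has one hub adjacent to 7 leaves; leaves are pairwise non-adjacent.
Color the hub 0 and every leaf 1.
Chromatic number = 2.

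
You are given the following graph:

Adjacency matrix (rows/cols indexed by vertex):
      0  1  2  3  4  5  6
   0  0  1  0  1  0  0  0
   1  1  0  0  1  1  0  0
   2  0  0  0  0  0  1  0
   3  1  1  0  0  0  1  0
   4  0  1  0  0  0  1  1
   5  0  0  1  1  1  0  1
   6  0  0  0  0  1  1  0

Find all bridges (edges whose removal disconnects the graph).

A bridge is an edge whose removal increases the number of connected components.
Bridges found: (2,5)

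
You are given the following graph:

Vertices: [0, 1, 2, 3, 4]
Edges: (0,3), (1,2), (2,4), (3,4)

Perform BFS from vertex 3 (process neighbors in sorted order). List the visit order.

BFS from vertex 3 (neighbors processed in ascending order):
Visit order: 3, 0, 4, 2, 1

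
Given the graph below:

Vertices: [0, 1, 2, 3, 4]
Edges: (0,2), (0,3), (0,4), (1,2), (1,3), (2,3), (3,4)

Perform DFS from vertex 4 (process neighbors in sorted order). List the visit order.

DFS from vertex 4 (neighbors processed in ascending order):
Visit order: 4, 0, 2, 1, 3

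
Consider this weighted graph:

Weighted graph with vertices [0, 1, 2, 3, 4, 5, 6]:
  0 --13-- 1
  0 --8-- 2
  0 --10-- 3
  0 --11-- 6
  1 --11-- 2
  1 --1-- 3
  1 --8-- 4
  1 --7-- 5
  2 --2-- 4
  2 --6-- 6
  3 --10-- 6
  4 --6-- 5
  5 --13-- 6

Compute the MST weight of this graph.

Applying Kruskal's algorithm (sort edges by weight, add if no cycle):
  Add (1,3) w=1
  Add (2,4) w=2
  Add (2,6) w=6
  Add (4,5) w=6
  Add (1,5) w=7
  Add (0,2) w=8
  Skip (1,4) w=8 (creates cycle)
  Skip (0,3) w=10 (creates cycle)
  Skip (3,6) w=10 (creates cycle)
  Skip (0,6) w=11 (creates cycle)
  Skip (1,2) w=11 (creates cycle)
  Skip (0,1) w=13 (creates cycle)
  Skip (5,6) w=13 (creates cycle)
MST weight = 30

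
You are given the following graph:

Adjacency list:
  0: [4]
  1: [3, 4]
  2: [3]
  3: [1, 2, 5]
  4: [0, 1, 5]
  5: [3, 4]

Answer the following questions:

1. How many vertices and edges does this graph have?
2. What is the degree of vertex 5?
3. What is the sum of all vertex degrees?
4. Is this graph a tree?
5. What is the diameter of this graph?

Count: 6 vertices, 6 edges.
Vertex 5 has neighbors [3, 4], degree = 2.
Handshaking lemma: 2 * 6 = 12.
A tree on 6 vertices has 5 edges. This graph has 6 edges (1 extra). Not a tree.
Diameter (longest shortest path) = 4.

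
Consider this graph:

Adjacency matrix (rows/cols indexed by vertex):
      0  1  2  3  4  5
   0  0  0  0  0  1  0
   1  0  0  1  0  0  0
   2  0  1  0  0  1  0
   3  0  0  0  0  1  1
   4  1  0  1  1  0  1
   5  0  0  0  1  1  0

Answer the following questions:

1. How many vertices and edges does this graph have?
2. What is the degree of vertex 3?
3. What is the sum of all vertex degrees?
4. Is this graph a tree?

Count: 6 vertices, 6 edges.
Vertex 3 has neighbors [4, 5], degree = 2.
Handshaking lemma: 2 * 6 = 12.
A tree on 6 vertices has 5 edges. This graph has 6 edges (1 extra). Not a tree.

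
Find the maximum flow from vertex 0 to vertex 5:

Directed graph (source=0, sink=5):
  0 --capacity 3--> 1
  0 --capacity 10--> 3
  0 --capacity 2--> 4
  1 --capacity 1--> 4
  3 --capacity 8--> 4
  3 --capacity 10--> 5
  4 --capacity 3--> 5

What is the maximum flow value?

Computing max flow:
  Flow on (0->1): 1/3
  Flow on (0->3): 10/10
  Flow on (0->4): 2/2
  Flow on (1->4): 1/1
  Flow on (3->5): 10/10
  Flow on (4->5): 3/3
Maximum flow = 13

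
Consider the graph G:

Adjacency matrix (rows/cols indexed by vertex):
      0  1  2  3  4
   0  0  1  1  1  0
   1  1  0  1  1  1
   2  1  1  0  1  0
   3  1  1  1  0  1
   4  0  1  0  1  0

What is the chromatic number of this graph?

The graph has a maximum clique of size 4 (lower bound on chromatic number).
A valid 4-coloring: {0: 2, 1: 0, 2: 3, 3: 1, 4: 2}.
Chromatic number = 4.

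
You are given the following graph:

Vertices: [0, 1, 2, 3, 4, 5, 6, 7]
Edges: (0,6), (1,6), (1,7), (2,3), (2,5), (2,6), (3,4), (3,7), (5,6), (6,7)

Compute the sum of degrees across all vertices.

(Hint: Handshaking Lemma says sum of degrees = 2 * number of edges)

Count edges: 10 edges.
By Handshaking Lemma: sum of degrees = 2 * 10 = 20.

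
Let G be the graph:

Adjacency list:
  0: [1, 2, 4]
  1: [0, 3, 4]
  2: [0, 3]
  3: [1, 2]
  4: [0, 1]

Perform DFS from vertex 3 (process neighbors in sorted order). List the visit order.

DFS from vertex 3 (neighbors processed in ascending order):
Visit order: 3, 1, 0, 2, 4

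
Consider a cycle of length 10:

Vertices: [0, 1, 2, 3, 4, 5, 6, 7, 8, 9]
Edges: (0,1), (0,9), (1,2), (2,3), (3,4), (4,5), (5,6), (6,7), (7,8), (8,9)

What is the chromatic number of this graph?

This is an even cycle (C_10). Even cycles are bipartite.
Chromatic number = 2.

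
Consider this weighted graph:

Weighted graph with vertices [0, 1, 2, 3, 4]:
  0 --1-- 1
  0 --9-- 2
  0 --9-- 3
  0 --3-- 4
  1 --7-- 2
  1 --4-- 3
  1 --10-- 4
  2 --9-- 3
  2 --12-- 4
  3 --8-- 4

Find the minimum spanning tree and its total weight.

Applying Kruskal's algorithm (sort edges by weight, add if no cycle):
  Add (0,1) w=1
  Add (0,4) w=3
  Add (1,3) w=4
  Add (1,2) w=7
  Skip (3,4) w=8 (creates cycle)
  Skip (0,3) w=9 (creates cycle)
  Skip (0,2) w=9 (creates cycle)
  Skip (2,3) w=9 (creates cycle)
  Skip (1,4) w=10 (creates cycle)
  Skip (2,4) w=12 (creates cycle)
MST weight = 15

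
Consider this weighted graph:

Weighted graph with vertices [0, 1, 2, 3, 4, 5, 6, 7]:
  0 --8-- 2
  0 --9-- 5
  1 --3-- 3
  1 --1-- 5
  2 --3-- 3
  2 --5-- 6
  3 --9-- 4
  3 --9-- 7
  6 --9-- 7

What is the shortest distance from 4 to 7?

Using Dijkstra's algorithm from vertex 4:
Shortest path: 4 -> 3 -> 7
Total weight: 9 + 9 = 18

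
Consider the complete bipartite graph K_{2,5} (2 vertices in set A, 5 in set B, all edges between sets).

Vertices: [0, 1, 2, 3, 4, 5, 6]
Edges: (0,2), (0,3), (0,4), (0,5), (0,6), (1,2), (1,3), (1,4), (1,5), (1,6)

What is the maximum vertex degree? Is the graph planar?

Set-A vertices have degree 5; set-B vertices have degree 2. Maximum degree = max(2,5) = 5.
min(2,5) <= 2, so K_{2,5} avoids a K_{3,3} subdivision and is planar.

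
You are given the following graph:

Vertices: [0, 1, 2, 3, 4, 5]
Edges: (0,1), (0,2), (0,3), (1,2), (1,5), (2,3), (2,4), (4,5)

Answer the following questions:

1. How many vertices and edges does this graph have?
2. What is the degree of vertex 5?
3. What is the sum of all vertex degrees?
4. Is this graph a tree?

Count: 6 vertices, 8 edges.
Vertex 5 has neighbors [1, 4], degree = 2.
Handshaking lemma: 2 * 8 = 16.
A tree on 6 vertices has 5 edges. This graph has 8 edges (3 extra). Not a tree.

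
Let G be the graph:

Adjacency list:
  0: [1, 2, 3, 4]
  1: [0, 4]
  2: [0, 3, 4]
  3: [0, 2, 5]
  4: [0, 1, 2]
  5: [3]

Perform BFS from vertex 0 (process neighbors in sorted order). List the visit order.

BFS from vertex 0 (neighbors processed in ascending order):
Visit order: 0, 1, 2, 3, 4, 5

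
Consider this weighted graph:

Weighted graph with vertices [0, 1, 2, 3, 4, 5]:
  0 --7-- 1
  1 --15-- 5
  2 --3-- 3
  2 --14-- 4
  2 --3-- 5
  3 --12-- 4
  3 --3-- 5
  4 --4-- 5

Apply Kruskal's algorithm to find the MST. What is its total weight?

Applying Kruskal's algorithm (sort edges by weight, add if no cycle):
  Add (2,5) w=3
  Add (2,3) w=3
  Skip (3,5) w=3 (creates cycle)
  Add (4,5) w=4
  Add (0,1) w=7
  Skip (3,4) w=12 (creates cycle)
  Skip (2,4) w=14 (creates cycle)
  Add (1,5) w=15
MST weight = 32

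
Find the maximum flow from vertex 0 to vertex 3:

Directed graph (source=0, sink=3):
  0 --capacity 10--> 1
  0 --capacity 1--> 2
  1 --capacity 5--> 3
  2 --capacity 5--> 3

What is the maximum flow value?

Computing max flow:
  Flow on (0->1): 5/10
  Flow on (0->2): 1/1
  Flow on (1->3): 5/5
  Flow on (2->3): 1/5
Maximum flow = 6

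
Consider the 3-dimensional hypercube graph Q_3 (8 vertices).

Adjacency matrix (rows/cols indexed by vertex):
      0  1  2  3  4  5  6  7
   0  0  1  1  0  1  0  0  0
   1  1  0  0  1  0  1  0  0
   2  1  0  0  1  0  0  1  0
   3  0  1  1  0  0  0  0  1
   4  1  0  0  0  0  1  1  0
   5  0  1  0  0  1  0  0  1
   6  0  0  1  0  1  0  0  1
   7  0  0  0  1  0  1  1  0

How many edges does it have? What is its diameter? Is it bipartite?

The 3-dimensional hypercube Q_3 has 8 vertices and each vertex has degree 3.
Total edges = 8 * 3 / 2 = 12.
Diameter = 3 (max Hamming distance between binary labels).
Hypercubes are bipartite (partition by parity of binary representation).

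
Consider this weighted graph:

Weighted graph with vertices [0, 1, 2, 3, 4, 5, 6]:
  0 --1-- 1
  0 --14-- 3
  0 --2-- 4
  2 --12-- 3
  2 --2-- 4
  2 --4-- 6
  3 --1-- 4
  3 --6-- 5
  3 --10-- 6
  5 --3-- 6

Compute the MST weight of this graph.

Applying Kruskal's algorithm (sort edges by weight, add if no cycle):
  Add (0,1) w=1
  Add (3,4) w=1
  Add (0,4) w=2
  Add (2,4) w=2
  Add (5,6) w=3
  Add (2,6) w=4
  Skip (3,5) w=6 (creates cycle)
  Skip (3,6) w=10 (creates cycle)
  Skip (2,3) w=12 (creates cycle)
  Skip (0,3) w=14 (creates cycle)
MST weight = 13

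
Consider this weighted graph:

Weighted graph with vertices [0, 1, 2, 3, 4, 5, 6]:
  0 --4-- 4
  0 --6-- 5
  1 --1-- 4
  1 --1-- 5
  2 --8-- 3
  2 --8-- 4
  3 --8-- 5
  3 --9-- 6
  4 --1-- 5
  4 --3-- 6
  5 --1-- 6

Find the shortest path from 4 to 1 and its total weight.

Using Dijkstra's algorithm from vertex 4:
Shortest path: 4 -> 1
Total weight: 1 = 1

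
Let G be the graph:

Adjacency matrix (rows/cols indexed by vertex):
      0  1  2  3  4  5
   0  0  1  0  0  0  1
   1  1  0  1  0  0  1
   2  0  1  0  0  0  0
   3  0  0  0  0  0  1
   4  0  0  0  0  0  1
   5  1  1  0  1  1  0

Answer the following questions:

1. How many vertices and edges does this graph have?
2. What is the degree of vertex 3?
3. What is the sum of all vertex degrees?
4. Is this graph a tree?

Count: 6 vertices, 6 edges.
Vertex 3 has neighbors [5], degree = 1.
Handshaking lemma: 2 * 6 = 12.
A tree on 6 vertices has 5 edges. This graph has 6 edges (1 extra). Not a tree.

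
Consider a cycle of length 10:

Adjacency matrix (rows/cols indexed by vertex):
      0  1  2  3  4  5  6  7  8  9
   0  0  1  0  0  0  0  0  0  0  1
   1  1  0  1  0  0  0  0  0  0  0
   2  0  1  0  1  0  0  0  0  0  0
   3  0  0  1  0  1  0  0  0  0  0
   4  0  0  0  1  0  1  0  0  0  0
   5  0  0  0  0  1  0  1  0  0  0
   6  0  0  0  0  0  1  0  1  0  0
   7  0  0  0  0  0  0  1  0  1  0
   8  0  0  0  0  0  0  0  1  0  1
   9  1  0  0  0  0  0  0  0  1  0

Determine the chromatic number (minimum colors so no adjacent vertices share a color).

This is an even cycle (C_10). Even cycles are bipartite.
Chromatic number = 2.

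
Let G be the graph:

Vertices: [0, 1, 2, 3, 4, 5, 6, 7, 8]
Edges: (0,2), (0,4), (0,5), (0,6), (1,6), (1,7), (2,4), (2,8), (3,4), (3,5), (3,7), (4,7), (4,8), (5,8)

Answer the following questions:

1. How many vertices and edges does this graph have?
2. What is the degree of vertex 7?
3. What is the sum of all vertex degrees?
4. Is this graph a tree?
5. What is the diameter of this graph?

Count: 9 vertices, 14 edges.
Vertex 7 has neighbors [1, 3, 4], degree = 3.
Handshaking lemma: 2 * 14 = 28.
A tree on 9 vertices has 8 edges. This graph has 14 edges (6 extra). Not a tree.
Diameter (longest shortest path) = 3.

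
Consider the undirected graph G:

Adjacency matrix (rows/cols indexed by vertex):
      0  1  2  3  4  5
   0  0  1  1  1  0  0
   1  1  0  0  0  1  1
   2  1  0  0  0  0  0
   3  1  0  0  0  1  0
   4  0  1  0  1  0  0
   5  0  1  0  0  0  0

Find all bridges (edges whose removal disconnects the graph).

A bridge is an edge whose removal increases the number of connected components.
Bridges found: (0,2), (1,5)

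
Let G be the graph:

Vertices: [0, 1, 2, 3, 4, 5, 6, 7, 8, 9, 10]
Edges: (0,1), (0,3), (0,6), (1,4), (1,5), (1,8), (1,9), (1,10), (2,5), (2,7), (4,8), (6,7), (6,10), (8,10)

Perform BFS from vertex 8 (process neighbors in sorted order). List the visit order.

BFS from vertex 8 (neighbors processed in ascending order):
Visit order: 8, 1, 4, 10, 0, 5, 9, 6, 3, 2, 7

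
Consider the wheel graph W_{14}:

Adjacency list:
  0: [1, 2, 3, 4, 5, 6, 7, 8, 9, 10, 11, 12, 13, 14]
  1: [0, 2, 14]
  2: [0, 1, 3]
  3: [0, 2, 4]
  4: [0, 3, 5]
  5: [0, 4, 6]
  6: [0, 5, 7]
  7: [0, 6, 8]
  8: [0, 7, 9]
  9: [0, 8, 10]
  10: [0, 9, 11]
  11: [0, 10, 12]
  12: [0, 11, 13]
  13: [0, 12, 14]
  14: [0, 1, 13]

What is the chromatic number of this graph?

W_{14} = C_{14} plus a hub adjacent to every cycle vertex.
The outer cycle needs 2 colors (even cycle); the hub is adjacent to all of them so needs a fresh color.
Chromatic number = 2 + 1 = 3.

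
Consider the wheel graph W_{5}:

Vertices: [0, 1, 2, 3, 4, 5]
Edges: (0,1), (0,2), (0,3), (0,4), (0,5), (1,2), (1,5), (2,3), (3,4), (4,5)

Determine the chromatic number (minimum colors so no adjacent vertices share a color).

W_{5} = C_{5} plus a hub adjacent to every cycle vertex.
The outer cycle needs 3 colors (odd cycle); the hub is adjacent to all of them so needs a fresh color.
Chromatic number = 3 + 1 = 4.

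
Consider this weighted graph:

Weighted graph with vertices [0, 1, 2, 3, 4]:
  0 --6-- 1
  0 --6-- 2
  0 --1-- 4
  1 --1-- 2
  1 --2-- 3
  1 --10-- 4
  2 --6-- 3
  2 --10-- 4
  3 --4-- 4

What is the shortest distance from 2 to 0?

Using Dijkstra's algorithm from vertex 2:
Shortest path: 2 -> 0
Total weight: 6 = 6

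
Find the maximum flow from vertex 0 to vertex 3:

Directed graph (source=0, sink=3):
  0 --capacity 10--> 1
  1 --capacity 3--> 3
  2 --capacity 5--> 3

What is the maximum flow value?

Computing max flow:
  Flow on (0->1): 3/10
  Flow on (1->3): 3/3
Maximum flow = 3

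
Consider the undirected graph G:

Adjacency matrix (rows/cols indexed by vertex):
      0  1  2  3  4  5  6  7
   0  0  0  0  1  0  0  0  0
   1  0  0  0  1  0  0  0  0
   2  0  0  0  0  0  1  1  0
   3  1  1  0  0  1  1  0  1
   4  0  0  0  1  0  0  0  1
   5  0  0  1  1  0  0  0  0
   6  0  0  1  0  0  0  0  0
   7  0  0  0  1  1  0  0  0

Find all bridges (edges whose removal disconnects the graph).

A bridge is an edge whose removal increases the number of connected components.
Bridges found: (0,3), (1,3), (2,5), (2,6), (3,5)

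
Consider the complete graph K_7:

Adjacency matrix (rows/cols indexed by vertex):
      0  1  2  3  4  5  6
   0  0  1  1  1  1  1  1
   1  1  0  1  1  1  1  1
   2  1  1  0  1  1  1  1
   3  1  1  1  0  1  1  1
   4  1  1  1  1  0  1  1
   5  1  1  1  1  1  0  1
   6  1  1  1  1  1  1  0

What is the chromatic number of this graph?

In K_7, every vertex is adjacent to every other vertex.
Each vertex needs a unique color.
Chromatic number = 7.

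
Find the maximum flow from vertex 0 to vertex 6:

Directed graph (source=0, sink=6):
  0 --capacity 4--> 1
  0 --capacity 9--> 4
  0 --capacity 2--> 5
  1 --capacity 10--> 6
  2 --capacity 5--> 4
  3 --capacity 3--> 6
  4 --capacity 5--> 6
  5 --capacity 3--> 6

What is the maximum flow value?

Computing max flow:
  Flow on (0->1): 4/4
  Flow on (0->4): 5/9
  Flow on (0->5): 2/2
  Flow on (1->6): 4/10
  Flow on (4->6): 5/5
  Flow on (5->6): 2/3
Maximum flow = 11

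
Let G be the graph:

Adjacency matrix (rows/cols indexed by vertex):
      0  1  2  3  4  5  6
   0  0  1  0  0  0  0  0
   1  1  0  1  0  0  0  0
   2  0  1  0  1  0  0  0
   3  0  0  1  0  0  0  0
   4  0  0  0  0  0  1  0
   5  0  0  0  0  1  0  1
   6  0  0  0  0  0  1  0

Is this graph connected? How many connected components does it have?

Checking connectivity: the graph has 2 connected component(s).
Components: [[0, 1, 2, 3], [4, 5, 6]]. The graph is NOT connected.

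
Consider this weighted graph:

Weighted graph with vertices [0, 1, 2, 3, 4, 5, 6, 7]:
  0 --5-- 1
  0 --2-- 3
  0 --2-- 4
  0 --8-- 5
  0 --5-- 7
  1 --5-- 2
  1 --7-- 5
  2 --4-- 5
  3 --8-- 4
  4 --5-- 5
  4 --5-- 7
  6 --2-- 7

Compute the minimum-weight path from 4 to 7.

Using Dijkstra's algorithm from vertex 4:
Shortest path: 4 -> 7
Total weight: 5 = 5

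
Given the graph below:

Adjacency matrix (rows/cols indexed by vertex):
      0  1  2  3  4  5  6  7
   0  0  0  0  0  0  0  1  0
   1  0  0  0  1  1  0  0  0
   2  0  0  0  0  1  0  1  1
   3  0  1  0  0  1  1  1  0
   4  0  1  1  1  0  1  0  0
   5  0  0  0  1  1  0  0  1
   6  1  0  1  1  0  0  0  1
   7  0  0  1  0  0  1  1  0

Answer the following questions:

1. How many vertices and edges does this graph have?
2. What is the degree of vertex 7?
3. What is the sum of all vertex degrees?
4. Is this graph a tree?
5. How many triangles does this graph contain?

Count: 8 vertices, 12 edges.
Vertex 7 has neighbors [2, 5, 6], degree = 3.
Handshaking lemma: 2 * 12 = 24.
A tree on 8 vertices has 7 edges. This graph has 12 edges (5 extra). Not a tree.
Number of triangles = 3.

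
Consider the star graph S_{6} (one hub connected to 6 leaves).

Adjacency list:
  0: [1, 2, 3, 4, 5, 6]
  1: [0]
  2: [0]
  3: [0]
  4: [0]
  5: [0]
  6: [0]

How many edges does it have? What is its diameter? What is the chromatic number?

Star graph S_{6}: the hub connects to all 6 leaves.
Edges = 6.
Diameter = 2 (any leaf to hub is 1, leaf to leaf through hub is 2).
Star graphs are bipartite (hub vs leaves), so chromatic number = 2.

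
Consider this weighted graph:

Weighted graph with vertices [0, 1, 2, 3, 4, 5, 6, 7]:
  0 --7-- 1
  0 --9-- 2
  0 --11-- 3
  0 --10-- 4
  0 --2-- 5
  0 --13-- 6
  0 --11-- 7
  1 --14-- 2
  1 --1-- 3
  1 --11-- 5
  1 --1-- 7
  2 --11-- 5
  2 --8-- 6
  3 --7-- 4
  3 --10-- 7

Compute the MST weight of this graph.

Applying Kruskal's algorithm (sort edges by weight, add if no cycle):
  Add (1,3) w=1
  Add (1,7) w=1
  Add (0,5) w=2
  Add (0,1) w=7
  Add (3,4) w=7
  Add (2,6) w=8
  Add (0,2) w=9
  Skip (0,4) w=10 (creates cycle)
  Skip (3,7) w=10 (creates cycle)
  Skip (0,3) w=11 (creates cycle)
  Skip (0,7) w=11 (creates cycle)
  Skip (1,5) w=11 (creates cycle)
  Skip (2,5) w=11 (creates cycle)
  Skip (0,6) w=13 (creates cycle)
  Skip (1,2) w=14 (creates cycle)
MST weight = 35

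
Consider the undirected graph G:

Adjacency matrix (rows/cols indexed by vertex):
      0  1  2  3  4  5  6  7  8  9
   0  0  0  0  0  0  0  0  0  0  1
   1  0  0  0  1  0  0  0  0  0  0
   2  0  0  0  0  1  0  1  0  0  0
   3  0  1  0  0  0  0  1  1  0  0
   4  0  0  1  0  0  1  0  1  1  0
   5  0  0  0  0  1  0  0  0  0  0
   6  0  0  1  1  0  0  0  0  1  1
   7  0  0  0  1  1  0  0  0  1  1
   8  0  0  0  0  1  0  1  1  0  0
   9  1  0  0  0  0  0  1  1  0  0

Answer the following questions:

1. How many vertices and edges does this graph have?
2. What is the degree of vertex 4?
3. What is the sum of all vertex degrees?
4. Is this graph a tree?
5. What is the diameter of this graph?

Count: 10 vertices, 13 edges.
Vertex 4 has neighbors [2, 5, 7, 8], degree = 4.
Handshaking lemma: 2 * 13 = 26.
A tree on 10 vertices has 9 edges. This graph has 13 edges (4 extra). Not a tree.
Diameter (longest shortest path) = 4.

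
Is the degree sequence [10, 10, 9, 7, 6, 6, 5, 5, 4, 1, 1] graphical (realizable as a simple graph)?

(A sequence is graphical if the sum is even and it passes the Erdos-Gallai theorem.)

Sum of degrees = 64. Sum is even but fails Erdos-Gallai. The sequence is NOT graphical.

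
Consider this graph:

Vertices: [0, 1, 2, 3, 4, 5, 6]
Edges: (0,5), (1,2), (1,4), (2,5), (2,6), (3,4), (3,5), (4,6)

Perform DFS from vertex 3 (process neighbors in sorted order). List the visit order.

DFS from vertex 3 (neighbors processed in ascending order):
Visit order: 3, 4, 1, 2, 5, 0, 6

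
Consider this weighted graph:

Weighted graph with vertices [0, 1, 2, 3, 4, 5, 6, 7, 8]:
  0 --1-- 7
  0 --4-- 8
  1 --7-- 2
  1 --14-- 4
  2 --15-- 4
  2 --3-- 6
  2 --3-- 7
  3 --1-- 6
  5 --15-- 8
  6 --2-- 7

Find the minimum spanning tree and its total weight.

Applying Kruskal's algorithm (sort edges by weight, add if no cycle):
  Add (0,7) w=1
  Add (3,6) w=1
  Add (6,7) w=2
  Add (2,7) w=3
  Skip (2,6) w=3 (creates cycle)
  Add (0,8) w=4
  Add (1,2) w=7
  Add (1,4) w=14
  Skip (2,4) w=15 (creates cycle)
  Add (5,8) w=15
MST weight = 47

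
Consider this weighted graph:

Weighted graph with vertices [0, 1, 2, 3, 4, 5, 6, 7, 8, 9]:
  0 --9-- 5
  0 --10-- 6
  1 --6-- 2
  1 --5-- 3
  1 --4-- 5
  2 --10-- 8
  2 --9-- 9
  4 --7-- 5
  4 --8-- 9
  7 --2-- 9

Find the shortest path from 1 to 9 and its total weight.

Using Dijkstra's algorithm from vertex 1:
Shortest path: 1 -> 2 -> 9
Total weight: 6 + 9 = 15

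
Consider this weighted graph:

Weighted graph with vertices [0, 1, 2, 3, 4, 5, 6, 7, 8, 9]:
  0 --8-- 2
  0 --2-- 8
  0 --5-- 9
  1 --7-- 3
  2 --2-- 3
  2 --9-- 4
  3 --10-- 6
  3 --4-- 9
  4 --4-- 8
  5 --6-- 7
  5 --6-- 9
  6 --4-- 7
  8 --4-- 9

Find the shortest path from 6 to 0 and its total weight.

Using Dijkstra's algorithm from vertex 6:
Shortest path: 6 -> 3 -> 9 -> 0
Total weight: 10 + 4 + 5 = 19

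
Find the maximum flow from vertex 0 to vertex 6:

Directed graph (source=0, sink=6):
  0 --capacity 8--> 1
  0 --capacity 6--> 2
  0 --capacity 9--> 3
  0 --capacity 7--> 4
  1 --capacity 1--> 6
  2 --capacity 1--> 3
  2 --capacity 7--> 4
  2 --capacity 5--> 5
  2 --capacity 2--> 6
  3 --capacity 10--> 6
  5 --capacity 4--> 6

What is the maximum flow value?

Computing max flow:
  Flow on (0->1): 1/8
  Flow on (0->2): 6/6
  Flow on (0->3): 9/9
  Flow on (1->6): 1/1
  Flow on (2->3): 1/1
  Flow on (2->5): 3/5
  Flow on (2->6): 2/2
  Flow on (3->6): 10/10
  Flow on (5->6): 3/4
Maximum flow = 16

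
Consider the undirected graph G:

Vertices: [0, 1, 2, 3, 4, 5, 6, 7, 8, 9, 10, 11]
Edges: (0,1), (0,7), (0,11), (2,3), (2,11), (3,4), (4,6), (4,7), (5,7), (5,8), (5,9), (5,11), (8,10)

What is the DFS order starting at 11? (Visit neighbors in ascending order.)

DFS from vertex 11 (neighbors processed in ascending order):
Visit order: 11, 0, 1, 7, 4, 3, 2, 6, 5, 8, 10, 9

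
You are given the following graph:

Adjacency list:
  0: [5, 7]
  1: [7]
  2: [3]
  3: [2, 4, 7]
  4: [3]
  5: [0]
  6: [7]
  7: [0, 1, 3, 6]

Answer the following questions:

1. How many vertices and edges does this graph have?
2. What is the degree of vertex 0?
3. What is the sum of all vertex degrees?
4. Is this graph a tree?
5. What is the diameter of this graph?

Count: 8 vertices, 7 edges.
Vertex 0 has neighbors [5, 7], degree = 2.
Handshaking lemma: 2 * 7 = 14.
A graph is a tree iff it is connected and has exactly n-1 edges. This graph is connected (all 8 vertices in one component) and has 8-1 = 7 edges. It is a tree.
Diameter (longest shortest path) = 4.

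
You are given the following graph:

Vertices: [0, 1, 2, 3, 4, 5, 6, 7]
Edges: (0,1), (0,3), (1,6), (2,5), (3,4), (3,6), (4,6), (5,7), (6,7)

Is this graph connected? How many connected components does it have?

Checking connectivity: the graph has 1 connected component(s).
All vertices are reachable from each other. The graph IS connected.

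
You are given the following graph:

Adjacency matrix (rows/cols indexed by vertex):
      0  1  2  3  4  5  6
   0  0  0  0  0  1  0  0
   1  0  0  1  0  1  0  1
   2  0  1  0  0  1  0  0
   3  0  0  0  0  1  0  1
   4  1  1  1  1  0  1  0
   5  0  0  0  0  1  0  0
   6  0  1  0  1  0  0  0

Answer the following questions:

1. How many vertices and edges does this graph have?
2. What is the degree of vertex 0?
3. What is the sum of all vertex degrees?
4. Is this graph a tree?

Count: 7 vertices, 8 edges.
Vertex 0 has neighbors [4], degree = 1.
Handshaking lemma: 2 * 8 = 16.
A tree on 7 vertices has 6 edges. This graph has 8 edges (2 extra). Not a tree.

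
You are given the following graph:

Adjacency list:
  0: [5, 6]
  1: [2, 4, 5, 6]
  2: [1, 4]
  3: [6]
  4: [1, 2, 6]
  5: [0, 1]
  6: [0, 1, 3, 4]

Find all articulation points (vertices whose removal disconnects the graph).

An articulation point is a vertex whose removal disconnects the graph.
Articulation points: [6]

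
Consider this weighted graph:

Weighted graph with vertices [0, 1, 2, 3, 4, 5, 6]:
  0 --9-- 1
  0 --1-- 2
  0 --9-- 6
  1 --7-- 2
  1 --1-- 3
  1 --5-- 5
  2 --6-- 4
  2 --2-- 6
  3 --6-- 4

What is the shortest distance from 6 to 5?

Using Dijkstra's algorithm from vertex 6:
Shortest path: 6 -> 2 -> 1 -> 5
Total weight: 2 + 7 + 5 = 14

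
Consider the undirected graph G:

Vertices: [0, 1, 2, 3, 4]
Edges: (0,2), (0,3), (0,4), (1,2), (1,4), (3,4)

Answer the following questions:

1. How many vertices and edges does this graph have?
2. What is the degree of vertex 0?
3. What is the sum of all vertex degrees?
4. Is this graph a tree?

Count: 5 vertices, 6 edges.
Vertex 0 has neighbors [2, 3, 4], degree = 3.
Handshaking lemma: 2 * 6 = 12.
A tree on 5 vertices has 4 edges. This graph has 6 edges (2 extra). Not a tree.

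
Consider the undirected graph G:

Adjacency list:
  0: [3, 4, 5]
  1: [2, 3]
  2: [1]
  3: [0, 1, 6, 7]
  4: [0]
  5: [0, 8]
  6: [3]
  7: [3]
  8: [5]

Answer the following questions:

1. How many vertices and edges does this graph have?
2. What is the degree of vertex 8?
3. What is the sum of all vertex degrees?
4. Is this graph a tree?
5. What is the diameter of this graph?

Count: 9 vertices, 8 edges.
Vertex 8 has neighbors [5], degree = 1.
Handshaking lemma: 2 * 8 = 16.
A graph is a tree iff it is connected and has exactly n-1 edges. This graph is connected (all 9 vertices in one component) and has 9-1 = 8 edges. It is a tree.
Diameter (longest shortest path) = 5.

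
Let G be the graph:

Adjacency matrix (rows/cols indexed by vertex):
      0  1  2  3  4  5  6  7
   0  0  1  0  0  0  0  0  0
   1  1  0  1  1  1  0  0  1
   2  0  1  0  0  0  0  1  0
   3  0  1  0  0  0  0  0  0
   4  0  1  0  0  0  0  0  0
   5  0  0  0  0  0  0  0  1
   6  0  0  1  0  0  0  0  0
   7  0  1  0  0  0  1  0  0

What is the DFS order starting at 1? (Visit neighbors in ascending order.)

DFS from vertex 1 (neighbors processed in ascending order):
Visit order: 1, 0, 2, 6, 3, 4, 7, 5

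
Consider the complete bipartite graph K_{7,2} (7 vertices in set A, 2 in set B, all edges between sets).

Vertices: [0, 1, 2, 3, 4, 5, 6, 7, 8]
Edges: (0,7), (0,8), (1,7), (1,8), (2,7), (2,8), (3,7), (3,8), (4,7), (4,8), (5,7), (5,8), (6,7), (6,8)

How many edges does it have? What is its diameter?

K_{7,2} has 7 * 2 = 14 edges.
Any vertex reaches any opposite-side vertex in 1 step; same-side vertices reach in 2 steps via any opposite-side vertex.
Diameter = 2.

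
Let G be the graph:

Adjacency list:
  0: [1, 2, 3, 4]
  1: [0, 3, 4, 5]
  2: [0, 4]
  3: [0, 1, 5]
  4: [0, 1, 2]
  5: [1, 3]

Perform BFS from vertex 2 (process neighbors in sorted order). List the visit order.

BFS from vertex 2 (neighbors processed in ascending order):
Visit order: 2, 0, 4, 1, 3, 5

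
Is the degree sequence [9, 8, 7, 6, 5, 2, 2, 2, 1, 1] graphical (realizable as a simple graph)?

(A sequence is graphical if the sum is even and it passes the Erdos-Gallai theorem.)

Sum of degrees = 43. Sum is odd, so the sequence is NOT graphical.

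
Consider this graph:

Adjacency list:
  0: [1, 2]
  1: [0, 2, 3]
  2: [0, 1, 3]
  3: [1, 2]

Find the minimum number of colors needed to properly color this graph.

The graph has a maximum clique of size 3 (lower bound on chromatic number).
A valid 3-coloring: {0: 2, 1: 0, 2: 1, 3: 2}.
Chromatic number = 3.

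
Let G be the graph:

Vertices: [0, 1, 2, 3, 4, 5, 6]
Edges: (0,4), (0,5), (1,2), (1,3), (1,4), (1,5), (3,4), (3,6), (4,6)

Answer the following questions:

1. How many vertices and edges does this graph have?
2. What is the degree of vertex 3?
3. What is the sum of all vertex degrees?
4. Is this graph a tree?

Count: 7 vertices, 9 edges.
Vertex 3 has neighbors [1, 4, 6], degree = 3.
Handshaking lemma: 2 * 9 = 18.
A tree on 7 vertices has 6 edges. This graph has 9 edges (3 extra). Not a tree.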